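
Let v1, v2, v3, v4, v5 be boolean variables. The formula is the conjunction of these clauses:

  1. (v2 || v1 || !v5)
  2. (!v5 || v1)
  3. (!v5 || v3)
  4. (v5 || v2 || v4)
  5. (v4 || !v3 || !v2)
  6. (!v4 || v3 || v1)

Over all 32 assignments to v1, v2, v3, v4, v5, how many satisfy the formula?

11

Split on v5, then v1.
  v5=T, v1=T: remaining (v2,v3,v4) ∈ {(F,T,F); (F,T,T); (T,T,T)} — 3.
  v5=T, v1=F: a clause becomes empty — 0.
  v5=F, v1=T: 5 of the 8 assignments to (v2,v3,v4) work.
  v5=F, v1=F: remaining (v2,v3,v4) ∈ {(F,T,T); (T,F,F); (T,T,T)} — 3.
Total: 3 + 0 + 5 + 3 = 11.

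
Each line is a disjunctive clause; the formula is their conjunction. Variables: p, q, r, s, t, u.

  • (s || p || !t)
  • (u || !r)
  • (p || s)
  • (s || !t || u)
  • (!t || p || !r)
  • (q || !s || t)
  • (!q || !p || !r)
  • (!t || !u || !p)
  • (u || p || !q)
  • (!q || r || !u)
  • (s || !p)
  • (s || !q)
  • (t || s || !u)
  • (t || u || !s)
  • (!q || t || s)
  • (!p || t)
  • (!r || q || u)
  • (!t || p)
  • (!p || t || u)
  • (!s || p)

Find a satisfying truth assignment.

p = True, q = True, r = False, s = True, t = True, u = False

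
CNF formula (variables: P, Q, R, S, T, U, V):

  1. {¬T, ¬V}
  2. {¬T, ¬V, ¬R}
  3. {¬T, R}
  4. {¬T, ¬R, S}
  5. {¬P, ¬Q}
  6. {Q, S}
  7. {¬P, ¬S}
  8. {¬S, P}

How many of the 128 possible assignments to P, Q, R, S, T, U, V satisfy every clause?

Case analysis on S and T:
  S=T, T=T: a clause becomes empty — 0.
  S=T, T=F: a clause becomes empty — 0.
  S=F, T=T: a clause becomes empty — 0.
  S=F, T=F: forces P=F; Q=T; R, U, V free → 2^3 = 8.
Total: 0 + 0 + 0 + 8 = 8.

8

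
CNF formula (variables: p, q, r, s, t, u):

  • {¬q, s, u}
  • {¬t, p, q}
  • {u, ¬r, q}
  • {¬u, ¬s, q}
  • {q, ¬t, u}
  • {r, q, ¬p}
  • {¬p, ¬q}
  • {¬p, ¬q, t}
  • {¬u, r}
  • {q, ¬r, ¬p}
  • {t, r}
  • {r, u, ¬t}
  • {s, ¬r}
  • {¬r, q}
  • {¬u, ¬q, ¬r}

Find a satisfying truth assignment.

p = False  q = True  r = True  s = True  t = False  u = False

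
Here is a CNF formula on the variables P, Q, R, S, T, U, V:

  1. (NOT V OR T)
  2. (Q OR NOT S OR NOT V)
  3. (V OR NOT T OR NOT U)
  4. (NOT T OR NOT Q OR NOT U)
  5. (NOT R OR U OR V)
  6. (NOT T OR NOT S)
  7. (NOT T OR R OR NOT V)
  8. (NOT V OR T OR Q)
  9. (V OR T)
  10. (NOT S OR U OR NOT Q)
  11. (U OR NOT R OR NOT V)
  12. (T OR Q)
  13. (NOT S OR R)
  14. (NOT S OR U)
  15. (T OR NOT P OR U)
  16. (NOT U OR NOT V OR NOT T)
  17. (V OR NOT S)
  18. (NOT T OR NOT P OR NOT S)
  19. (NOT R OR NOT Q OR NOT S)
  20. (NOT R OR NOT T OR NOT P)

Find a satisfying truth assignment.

P = F, Q = F, R = F, S = F, T = T, U = F, V = F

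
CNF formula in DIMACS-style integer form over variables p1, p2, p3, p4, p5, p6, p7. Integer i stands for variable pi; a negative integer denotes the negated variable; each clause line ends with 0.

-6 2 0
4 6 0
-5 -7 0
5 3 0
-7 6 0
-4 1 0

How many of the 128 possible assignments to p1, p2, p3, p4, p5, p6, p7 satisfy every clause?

18

Case analysis on p6 and p4:
  p6=T, p4=T: remaining (p1,p2,p3,p5,p7) ∈ {(T,T,F,T,F); (T,T,T,F,F); (T,T,T,F,T); (T,T,T,T,F)} — 4.
  p6=T, p4=F: p1 free; 4 ways for (p2,p3,p5,p7) × 2^1 = 8.
  p6=F, p4=T: p2 free; 3 ways for (p1,p3,p5,p7) × 2^1 = 6.
  p6=F, p4=F: a clause becomes empty — 0.
Total: 4 + 8 + 6 + 0 = 18.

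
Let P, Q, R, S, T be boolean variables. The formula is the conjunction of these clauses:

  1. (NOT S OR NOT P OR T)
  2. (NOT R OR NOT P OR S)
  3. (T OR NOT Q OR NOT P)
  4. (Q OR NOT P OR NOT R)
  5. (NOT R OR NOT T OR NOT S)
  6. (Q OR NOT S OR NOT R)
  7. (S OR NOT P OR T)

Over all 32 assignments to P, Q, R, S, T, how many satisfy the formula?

Split on P, then S.
  P=1, S=1: remaining (Q,R,T) ∈ {(0,0,1); (1,0,1)} — 2.
  P=1, S=0: remaining (Q,R,T) ∈ {(0,0,1); (1,0,1)} — 2.
  P=0, S=1: 5 of the 8 assignments to (Q,R,T) work.
  P=0, S=0: Q, R, T free → 2^3 = 8.
Total: 2 + 2 + 5 + 8 = 17.

17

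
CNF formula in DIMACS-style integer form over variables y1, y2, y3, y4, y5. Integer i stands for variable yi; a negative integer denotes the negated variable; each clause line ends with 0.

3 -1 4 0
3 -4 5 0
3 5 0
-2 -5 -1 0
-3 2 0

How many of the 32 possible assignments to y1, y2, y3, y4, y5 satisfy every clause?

11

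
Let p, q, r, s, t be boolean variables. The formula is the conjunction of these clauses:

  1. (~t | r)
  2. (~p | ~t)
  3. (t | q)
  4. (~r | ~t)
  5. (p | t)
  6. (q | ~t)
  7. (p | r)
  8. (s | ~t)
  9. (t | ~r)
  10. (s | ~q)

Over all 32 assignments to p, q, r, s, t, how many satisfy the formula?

1

The models are:
  p=1 q=1 r=0 s=1 t=0
That's 1 in total.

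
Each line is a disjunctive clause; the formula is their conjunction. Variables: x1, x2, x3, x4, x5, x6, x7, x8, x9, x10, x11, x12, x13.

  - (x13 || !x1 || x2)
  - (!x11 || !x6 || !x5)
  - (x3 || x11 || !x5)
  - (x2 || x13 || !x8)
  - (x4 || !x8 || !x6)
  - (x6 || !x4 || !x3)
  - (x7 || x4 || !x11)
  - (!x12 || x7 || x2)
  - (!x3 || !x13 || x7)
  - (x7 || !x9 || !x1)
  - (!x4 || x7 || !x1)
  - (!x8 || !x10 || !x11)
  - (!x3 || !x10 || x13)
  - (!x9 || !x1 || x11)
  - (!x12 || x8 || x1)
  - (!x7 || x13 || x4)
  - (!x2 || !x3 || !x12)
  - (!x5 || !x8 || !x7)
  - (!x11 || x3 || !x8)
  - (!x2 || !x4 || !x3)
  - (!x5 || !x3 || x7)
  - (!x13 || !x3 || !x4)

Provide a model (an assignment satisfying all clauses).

x1=1, x2=0, x3=0, x4=1, x5=0, x6=1, x7=1, x8=0, x9=1, x10=1, x11=1, x12=1, x13=1

x5 occurs only negated in the remaining clauses — set x5 = False.
Try x1 = True.
Set x2 = False and propagate.
  then x13 is forced to True.
The remaining clauses are satisfied by x3 = False, x4 = True, x6 = True, x7 = True, x8 = False, x9 = True, x10 = True, x11 = True, x12 = True.
Check each clause:
  1. (x2 || x13 || !x1) — x13 is true.
  2. (!x11 || !x6 || !x5) — !x5 is true.
  3. (x3 || !x5 || x11) — x11 is true.
  4. (!x8 || x2 || x13) — !x8 is true.
  5. (!x8 || x4 || !x6) — !x8 is true.
  6. (!x4 || !x3 || x6) — !x3 is true.
  7. (!x11 || x7 || x4) — x4 is true.
  8. (x2 || !x12 || x7) — x7 is true.
  9. (x7 || !x3 || !x13) — !x3 is true.
  10. (!x9 || x7 || !x1) — x7 is true.
  11. (x7 || !x1 || !x4) — x7 is true.
  12. (!x11 || !x8 || !x10) — !x8 is true.
  13. (x13 || !x10 || !x3) — !x3 is true.
  14. (!x9 || x11 || !x1) — x11 is true.
  15. (x1 || x8 || !x12) — x1 is true.
  16. (!x7 || x4 || x13) — x4 is true.
  17. (!x2 || !x12 || !x3) — !x3 is true.
  18. (!x5 || !x7 || !x8) — !x8 is true.
  19. (!x11 || x3 || !x8) — !x8 is true.
  20. (!x4 || !x2 || !x3) — !x3 is true.
  21. (!x5 || x7 || !x3) — !x5 is true.
  22. (!x4 || !x13 || !x3) — !x3 is true.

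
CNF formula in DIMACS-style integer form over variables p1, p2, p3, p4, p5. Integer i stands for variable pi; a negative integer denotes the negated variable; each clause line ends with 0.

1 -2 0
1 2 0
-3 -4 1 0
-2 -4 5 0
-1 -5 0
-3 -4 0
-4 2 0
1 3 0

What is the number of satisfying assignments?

4

Satisfying assignments:
  p1=1 p2=0 p3=0 p4=0 p5=0
  p1=1 p2=0 p3=1 p4=0 p5=0
  p1=1 p2=1 p3=0 p4=0 p5=0
  p1=1 p2=1 p3=1 p4=0 p5=0
Count: 4.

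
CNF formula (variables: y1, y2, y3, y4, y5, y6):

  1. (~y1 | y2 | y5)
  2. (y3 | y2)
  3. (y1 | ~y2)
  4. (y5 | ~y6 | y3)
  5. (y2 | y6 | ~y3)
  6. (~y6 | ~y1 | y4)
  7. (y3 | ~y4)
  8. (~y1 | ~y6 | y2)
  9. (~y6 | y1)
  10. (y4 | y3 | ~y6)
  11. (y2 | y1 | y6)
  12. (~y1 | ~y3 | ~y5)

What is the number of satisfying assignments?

Satisfying assignments:
  y1=1 y2=1 y3=0 y4=0 y5=0 y6=0
  y1=1 y2=1 y3=0 y4=0 y5=1 y6=0
  y1=1 y2=1 y3=1 y4=0 y5=0 y6=0
  y1=1 y2=1 y3=1 y4=1 y5=0 y6=0
  y1=1 y2=1 y3=1 y4=1 y5=0 y6=1
Count: 5.

5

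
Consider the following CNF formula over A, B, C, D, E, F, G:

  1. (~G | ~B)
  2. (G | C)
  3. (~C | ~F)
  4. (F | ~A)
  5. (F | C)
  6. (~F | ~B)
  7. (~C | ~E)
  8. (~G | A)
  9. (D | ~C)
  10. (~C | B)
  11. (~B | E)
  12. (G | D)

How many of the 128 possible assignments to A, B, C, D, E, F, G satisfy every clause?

4

Satisfying assignments:
  A=T B=F C=F D=F E=F F=T G=T
  A=T B=F C=F D=F E=T F=T G=T
  A=T B=F C=F D=T E=F F=T G=T
  A=T B=F C=F D=T E=T F=T G=T
Count: 4.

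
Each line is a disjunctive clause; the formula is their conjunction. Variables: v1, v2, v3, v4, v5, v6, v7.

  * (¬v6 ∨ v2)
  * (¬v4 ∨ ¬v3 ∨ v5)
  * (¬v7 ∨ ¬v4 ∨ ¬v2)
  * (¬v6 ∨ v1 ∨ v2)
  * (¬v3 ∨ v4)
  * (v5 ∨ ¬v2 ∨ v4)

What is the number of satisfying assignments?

Split on v2, then v4.
  v2=T, v4=T: v1, v6 free; 3 ways for (v3,v5,v7) × 2^2 = 12.
  v2=T, v4=F: forces v3=F; v5=T; v1, v6, v7 free → 2^3 = 8.
  v2=F, v4=T: v1, v7 free; 3 ways for (v3,v5,v6) × 2^2 = 12.
  v2=F, v4=F: forces v3=F; v6=F; v1, v5, v7 free → 2^3 = 8.
Total: 12 + 8 + 12 + 8 = 40.

40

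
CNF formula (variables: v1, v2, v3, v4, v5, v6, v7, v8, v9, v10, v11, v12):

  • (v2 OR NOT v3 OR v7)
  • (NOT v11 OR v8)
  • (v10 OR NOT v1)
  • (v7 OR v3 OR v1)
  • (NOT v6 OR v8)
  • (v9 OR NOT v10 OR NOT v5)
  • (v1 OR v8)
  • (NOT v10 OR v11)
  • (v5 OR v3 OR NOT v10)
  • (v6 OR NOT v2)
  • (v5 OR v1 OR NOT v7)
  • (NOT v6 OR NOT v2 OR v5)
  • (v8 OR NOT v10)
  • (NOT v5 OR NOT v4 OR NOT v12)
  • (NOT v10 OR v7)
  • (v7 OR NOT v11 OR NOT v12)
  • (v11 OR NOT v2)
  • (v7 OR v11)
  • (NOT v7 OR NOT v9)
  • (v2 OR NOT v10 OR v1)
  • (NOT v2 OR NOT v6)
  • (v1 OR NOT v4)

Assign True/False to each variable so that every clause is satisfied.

v1 = False, v2 = False, v3 = True, v4 = False, v5 = True, v6 = False, v7 = True, v8 = True, v9 = False, v10 = False, v11 = True, v12 = False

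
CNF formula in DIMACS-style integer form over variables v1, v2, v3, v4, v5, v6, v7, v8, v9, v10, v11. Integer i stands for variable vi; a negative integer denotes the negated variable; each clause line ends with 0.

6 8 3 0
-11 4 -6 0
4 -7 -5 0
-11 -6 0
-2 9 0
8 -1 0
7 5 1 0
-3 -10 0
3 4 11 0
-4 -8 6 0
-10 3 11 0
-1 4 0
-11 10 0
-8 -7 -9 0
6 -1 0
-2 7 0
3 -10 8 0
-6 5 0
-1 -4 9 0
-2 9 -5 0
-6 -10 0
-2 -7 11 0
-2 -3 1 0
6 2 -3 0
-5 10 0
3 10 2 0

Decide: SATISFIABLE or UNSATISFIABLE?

Branch on v1: take v1 = False.
Try v2 = False.
The remaining clauses are satisfied by v3 = False, v4 = False, v5 = True, v6 = False, v7 = False, v8 = True, v9 = False, v10 = True, v11 = True.
So v1=F, v2=F, v3=F, v4=F, v5=T, v6=F, v7=F, v8=T, v9=F, v10=T, v11=T is a satisfying assignment.

SATISFIABLE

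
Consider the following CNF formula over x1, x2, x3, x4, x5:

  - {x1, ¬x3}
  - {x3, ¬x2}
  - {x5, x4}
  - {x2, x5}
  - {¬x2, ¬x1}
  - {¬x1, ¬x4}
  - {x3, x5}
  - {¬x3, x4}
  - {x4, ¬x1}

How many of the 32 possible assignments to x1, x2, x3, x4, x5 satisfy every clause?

2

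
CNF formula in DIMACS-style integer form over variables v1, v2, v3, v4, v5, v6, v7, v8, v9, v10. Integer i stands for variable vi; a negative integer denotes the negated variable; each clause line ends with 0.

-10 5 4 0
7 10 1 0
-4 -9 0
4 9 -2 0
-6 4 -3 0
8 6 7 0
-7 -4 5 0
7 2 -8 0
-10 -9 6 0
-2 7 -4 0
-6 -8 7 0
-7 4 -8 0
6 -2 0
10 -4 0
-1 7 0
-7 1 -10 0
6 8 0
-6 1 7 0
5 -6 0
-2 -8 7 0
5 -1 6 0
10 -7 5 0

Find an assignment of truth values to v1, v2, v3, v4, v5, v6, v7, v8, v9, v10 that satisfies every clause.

v1=True, v2=False, v3=False, v4=False, v5=True, v6=True, v7=True, v8=False, v9=True, v10=True

Check each clause:
  1. (NOT v10 OR v4 OR v5) — v5 is true.
  2. (v1 OR v10 OR v7) — v1 is true.
  3. (NOT v9 OR NOT v4) — NOT v4 is true.
  4. (v4 OR v9 OR NOT v2) — v9 is true.
  5. (v4 OR NOT v6 OR NOT v3) — NOT v3 is true.
  6. (v7 OR v6 OR v8) — v6 is true.
  7. (v5 OR NOT v7 OR NOT v4) — NOT v4 is true.
  8. (NOT v8 OR v2 OR v7) — NOT v8 is true.
  9. (NOT v10 OR NOT v9 OR v6) — v6 is true.
  10. (NOT v2 OR v7 OR NOT v4) — NOT v4 is true.
  11. (NOT v8 OR NOT v6 OR v7) — NOT v8 is true.
  12. (NOT v8 OR v4 OR NOT v7) — NOT v8 is true.
  13. (NOT v2 OR v6) — NOT v2 is true.
  14. (NOT v4 OR v10) — v10 is true.
  15. (v7 OR NOT v1) — v7 is true.
  16. (v1 OR NOT v10 OR NOT v7) — v1 is true.
  17. (v6 OR v8) — v6 is true.
  18. (v1 OR NOT v6 OR v7) — v1 is true.
  19. (NOT v6 OR v5) — v5 is true.
  20. (NOT v8 OR NOT v2 OR v7) — NOT v8 is true.
  21. (v5 OR v6 OR NOT v1) — v5 is true.
  22. (v5 OR NOT v7 OR v10) — v10 is true.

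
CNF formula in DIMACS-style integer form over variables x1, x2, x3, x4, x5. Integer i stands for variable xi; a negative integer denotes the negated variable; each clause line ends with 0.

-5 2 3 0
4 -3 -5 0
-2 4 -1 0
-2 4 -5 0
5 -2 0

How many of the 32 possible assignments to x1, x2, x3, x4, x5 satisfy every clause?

Case analysis on x2 and x5:
  x2=1, x5=1: remaining (x1,x3,x4) ∈ {(0,0,1); (0,1,1); (1,0,1); (1,1,1)} — 4.
  x2=1, x5=0: a clause becomes empty — 0.
  x2=0, x5=1: remaining (x1,x3,x4) ∈ {(0,1,1); (1,1,1)} — 2.
  x2=0, x5=0: x1, x3, x4 free → 2^3 = 8.
Total: 4 + 0 + 2 + 8 = 14.

14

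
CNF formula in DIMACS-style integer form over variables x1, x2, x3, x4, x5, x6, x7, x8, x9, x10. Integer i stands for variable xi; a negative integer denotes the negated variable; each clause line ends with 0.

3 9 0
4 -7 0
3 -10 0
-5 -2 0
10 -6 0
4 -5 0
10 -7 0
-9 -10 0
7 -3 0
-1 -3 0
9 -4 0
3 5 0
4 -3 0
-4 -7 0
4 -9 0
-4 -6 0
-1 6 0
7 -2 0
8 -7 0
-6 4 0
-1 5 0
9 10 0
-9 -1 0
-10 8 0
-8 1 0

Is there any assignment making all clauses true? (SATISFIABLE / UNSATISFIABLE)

SATISFIABLE

Pure literal: x2 appears only negated; assign x2 = False.
Branch on x1: take x1 = False.
  then x8 is forced to False.
  then x7 is forced to False.
  then x3 is forced to False.
  then x9 is forced to True.
  then x10 is forced to False.
  then x6 is forced to False.
  then x5 is forced to True.
  then x4 is forced to True.
Every clause has at least one true literal under this assignment.
So x1=False  x2=False  x3=False  x4=True  x5=True  x6=False  x7=False  x8=False  x9=True  x10=False is a satisfying assignment.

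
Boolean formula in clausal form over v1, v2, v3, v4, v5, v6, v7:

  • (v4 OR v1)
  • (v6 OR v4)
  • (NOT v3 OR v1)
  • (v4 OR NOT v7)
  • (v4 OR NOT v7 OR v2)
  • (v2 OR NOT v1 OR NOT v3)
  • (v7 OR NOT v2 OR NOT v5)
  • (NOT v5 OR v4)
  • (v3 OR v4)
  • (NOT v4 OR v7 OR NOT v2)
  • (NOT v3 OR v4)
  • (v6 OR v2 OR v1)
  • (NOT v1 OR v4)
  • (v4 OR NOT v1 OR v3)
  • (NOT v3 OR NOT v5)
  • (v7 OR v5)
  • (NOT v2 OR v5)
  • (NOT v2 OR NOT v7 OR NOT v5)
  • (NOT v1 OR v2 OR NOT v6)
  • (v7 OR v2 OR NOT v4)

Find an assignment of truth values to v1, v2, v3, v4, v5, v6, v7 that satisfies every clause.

Set v1 = True and propagate.
  then v4 is forced to True.
For the remaining variables, v2 = False, v3 = False, v5 = True, v6 = False, v7 = True works.

v1=T, v2=F, v3=F, v4=T, v5=T, v6=F, v7=T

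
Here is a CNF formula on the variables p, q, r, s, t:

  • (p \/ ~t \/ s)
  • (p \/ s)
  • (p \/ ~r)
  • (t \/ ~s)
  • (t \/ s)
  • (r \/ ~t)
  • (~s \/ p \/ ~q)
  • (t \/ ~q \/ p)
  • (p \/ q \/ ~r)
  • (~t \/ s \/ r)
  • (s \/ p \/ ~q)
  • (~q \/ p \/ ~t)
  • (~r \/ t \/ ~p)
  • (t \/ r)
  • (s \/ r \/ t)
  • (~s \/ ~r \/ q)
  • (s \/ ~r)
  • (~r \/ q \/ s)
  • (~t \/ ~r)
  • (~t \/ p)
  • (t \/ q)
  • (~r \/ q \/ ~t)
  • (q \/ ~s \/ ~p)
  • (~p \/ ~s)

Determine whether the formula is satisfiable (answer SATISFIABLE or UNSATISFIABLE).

UNSATISFIABLE

t = True:
  propagation gives r=True; an empty clause results — contradiction.
t = False:
  propagation gives s=False; an empty clause results — contradiction.
Every branch closes, so no satisfying assignment exists.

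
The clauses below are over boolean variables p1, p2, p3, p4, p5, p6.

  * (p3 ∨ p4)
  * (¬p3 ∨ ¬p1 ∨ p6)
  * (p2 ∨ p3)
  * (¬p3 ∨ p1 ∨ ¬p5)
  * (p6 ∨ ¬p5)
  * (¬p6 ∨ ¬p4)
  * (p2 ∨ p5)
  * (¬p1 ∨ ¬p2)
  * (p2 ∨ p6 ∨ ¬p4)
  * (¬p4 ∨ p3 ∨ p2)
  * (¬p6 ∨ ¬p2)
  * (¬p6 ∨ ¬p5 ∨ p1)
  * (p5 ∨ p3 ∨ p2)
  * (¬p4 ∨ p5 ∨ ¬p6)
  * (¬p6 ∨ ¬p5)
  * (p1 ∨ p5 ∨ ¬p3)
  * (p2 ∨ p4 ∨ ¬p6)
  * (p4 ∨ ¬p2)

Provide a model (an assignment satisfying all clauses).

Set p1 = False and propagate.
The remaining clauses are satisfied by p2 = True, p3 = False, p4 = True, p5 = False, p6 = False.
Check each clause:
  1. (p4 ∨ p3) — p4 is true.
  2. (p6 ∨ ¬p3 ∨ ¬p1) — ¬p3 is true.
  3. (p3 ∨ p2) — p2 is true.
  4. (¬p3 ∨ p1 ∨ ¬p5) — ¬p5 is true.
  5. (¬p5 ∨ p6) — ¬p5 is true.
  6. (¬p6 ∨ ¬p4) — ¬p6 is true.
  7. (p2 ∨ p5) — p2 is true.
  8. (¬p1 ∨ ¬p2) — ¬p1 is true.
  9. (¬p4 ∨ p2 ∨ p6) — p2 is true.
  10. (¬p4 ∨ p2 ∨ p3) — p2 is true.
  11. (¬p6 ∨ ¬p2) — ¬p6 is true.
  12. (¬p5 ∨ p1 ∨ ¬p6) — ¬p6 is true.
  13. (p3 ∨ p5 ∨ p2) — p2 is true.
  14. (¬p4 ∨ ¬p6 ∨ p5) — ¬p6 is true.
  15. (¬p6 ∨ ¬p5) — ¬p6 is true.
  16. (¬p3 ∨ p5 ∨ p1) — ¬p3 is true.
  17. (p4 ∨ p2 ∨ ¬p6) — ¬p6 is true.
  18. (¬p2 ∨ p4) — p4 is true.

p1=False, p2=True, p3=False, p4=True, p5=False, p6=False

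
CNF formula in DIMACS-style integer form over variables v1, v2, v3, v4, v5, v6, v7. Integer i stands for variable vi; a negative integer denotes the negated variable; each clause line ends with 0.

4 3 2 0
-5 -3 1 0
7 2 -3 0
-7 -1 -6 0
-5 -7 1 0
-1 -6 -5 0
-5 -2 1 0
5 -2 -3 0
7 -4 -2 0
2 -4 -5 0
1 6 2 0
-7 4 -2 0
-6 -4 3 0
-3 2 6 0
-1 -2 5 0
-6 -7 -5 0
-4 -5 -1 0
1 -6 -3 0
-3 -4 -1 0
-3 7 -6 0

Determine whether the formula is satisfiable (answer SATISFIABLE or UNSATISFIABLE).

Set v1 = False and propagate.
Set v2 = True and propagate.
  then v5 is forced to False.
  then v3 is forced to False.
Branch on v4: take v4 = False.
  then v7 is forced to False.
v6 is now unconstrained; take v6 = True.
Every clause has at least one true literal under this assignment.
So v1 = 0, v2 = 1, v3 = 0, v4 = 0, v5 = 0, v6 = 1, v7 = 0 is a satisfying assignment.

SATISFIABLE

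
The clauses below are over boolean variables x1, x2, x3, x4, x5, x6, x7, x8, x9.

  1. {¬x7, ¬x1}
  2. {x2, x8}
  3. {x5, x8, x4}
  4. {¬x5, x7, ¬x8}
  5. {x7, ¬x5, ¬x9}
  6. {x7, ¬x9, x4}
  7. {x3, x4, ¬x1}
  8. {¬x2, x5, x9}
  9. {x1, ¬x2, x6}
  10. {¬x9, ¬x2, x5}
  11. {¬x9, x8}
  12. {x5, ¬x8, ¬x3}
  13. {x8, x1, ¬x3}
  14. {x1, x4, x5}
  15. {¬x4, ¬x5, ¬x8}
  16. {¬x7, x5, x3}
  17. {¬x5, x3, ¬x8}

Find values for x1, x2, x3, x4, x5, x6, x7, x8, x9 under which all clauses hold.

Branch on x1: take x1 = False.
Set x2 = False and propagate.
  then x8 is forced to True.
The remaining clauses are satisfied by x3 = True, x4 = False, x5 = True, x6 = False, x7 = True, x9 = False.
Every clause has at least one true literal under this assignment.
Check each clause:
  1. {¬x1, ¬x7} — ¬x1 is true.
  2. {x8, x2} — x8 is true.
  3. {x5, x8, x4} — x8 is true.
  4. {¬x5, ¬x8, x7} — x7 is true.
  5. {x7, ¬x9, ¬x5} — ¬x9 is true.
  6. {¬x9, x4, x7} — x7 is true.
  7. {x4, x3, ¬x1} — x3 is true.
  8. {x9, ¬x2, x5} — x5 is true.
  9. {¬x2, x6, x1} — ¬x2 is true.
  10. {¬x9, x5, ¬x2} — x5 is true.
  11. {¬x9, x8} — x8 is true.
  12. {x5, ¬x8, ¬x3} — x5 is true.
  13. {¬x3, x8, x1} — x8 is true.
  14. {x4, x5, x1} — x5 is true.
  15. {¬x8, ¬x5, ¬x4} — ¬x4 is true.
  16. {x5, x3, ¬x7} — x3 is true.
  17. {x3, ¬x8, ¬x5} — x3 is true.

x1=F, x2=F, x3=T, x4=F, x5=T, x6=F, x7=T, x8=T, x9=F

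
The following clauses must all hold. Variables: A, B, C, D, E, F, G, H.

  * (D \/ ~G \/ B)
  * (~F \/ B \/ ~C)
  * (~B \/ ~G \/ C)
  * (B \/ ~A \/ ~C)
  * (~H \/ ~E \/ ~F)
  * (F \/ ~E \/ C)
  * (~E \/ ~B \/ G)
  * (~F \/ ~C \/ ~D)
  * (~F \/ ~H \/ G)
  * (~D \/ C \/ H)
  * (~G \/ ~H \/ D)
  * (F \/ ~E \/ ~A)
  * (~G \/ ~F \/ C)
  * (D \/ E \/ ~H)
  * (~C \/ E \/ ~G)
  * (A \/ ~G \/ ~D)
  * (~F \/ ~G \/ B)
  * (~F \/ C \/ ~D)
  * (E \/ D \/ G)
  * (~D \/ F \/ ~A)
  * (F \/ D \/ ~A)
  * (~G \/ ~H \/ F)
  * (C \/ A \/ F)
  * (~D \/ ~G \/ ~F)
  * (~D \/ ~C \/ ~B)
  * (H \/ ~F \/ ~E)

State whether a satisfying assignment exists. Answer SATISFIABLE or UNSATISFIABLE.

Set A = False and propagate.
For the remaining variables, B = False, C = True, D = True, E = False, F = False, G = False, H = False works.
Every clause has at least one true literal under this assignment.
So A=F  B=F  C=T  D=T  E=F  F=F  G=F  H=F is a satisfying assignment.

SATISFIABLE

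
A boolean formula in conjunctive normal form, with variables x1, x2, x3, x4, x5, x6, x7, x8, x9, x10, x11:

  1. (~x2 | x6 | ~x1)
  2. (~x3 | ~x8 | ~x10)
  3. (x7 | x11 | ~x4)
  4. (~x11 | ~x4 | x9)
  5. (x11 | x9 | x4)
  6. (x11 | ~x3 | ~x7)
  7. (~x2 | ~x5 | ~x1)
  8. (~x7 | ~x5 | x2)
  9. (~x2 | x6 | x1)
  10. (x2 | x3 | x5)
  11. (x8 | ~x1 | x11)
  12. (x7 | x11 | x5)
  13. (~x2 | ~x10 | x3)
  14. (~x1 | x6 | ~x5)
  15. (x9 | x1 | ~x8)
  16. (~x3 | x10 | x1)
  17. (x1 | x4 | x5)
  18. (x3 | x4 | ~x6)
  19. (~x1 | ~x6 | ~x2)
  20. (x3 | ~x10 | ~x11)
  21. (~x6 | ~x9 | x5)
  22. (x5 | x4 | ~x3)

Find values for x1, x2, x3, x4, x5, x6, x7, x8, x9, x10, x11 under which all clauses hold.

Try x1 = False.
Try x2 = True.
  then x6 is forced to True.
Set x3 = False and propagate.
  then x10 is forced to False.
  then x4 is forced to True.
For the remaining variables, x5 = True, x7 = True, x8 = False, x9 = False, x11 = False works.

x1 = F, x2 = T, x3 = F, x4 = T, x5 = T, x6 = T, x7 = T, x8 = F, x9 = F, x10 = F, x11 = F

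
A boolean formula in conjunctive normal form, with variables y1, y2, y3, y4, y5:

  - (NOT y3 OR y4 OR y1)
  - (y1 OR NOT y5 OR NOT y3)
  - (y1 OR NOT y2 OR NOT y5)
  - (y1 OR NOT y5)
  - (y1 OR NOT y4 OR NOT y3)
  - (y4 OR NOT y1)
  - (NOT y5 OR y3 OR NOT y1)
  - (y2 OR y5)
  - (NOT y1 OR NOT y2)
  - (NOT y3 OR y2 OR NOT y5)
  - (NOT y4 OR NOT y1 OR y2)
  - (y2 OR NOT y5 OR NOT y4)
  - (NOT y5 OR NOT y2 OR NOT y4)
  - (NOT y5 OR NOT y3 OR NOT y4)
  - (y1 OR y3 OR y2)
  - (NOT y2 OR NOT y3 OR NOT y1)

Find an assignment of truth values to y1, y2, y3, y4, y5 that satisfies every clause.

y1=False, y2=True, y3=False, y4=True, y5=False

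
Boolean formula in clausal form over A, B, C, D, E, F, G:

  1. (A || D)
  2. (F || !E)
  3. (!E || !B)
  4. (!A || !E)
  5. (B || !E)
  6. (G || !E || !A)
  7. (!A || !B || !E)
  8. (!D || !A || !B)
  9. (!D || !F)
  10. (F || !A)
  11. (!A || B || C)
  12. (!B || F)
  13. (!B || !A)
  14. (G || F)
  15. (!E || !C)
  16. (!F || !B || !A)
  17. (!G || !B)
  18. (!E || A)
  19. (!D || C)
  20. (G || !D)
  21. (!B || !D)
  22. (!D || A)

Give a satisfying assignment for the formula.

A=True  B=False  C=True  D=False  E=False  F=True  G=True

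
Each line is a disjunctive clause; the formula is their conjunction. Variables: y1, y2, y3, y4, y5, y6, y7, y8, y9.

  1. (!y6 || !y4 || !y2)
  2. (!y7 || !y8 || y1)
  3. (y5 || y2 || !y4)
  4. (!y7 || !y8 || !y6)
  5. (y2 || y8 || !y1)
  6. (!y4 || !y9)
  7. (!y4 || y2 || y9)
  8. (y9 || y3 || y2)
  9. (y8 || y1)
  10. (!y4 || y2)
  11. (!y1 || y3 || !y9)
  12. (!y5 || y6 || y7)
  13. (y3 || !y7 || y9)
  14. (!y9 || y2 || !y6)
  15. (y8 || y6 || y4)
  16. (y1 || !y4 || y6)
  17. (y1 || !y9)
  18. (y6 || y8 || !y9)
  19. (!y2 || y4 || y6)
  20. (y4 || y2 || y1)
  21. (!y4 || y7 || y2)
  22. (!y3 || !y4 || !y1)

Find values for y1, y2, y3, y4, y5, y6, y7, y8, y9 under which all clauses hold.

Set y1 = True and propagate.
For the remaining variables, y2 = False, y3 = True, y4 = False, y5 = True, y6 = True, y7 = False, y8 = True, y9 = False works.
Every clause has at least one true literal under this assignment.
Check each clause:
  1. (!y4 || !y2 || !y6) — !y4 is true.
  2. (y1 || !y7 || !y8) — y1 is true.
  3. (y2 || !y4 || y5) — !y4 is true.
  4. (!y7 || !y8 || !y6) — !y7 is true.
  5. (!y1 || y2 || y8) — y8 is true.
  6. (!y4 || !y9) — !y4 is true.
  7. (y9 || y2 || !y4) — !y4 is true.
  8. (y9 || y3 || y2) — y3 is true.
  9. (y1 || y8) — y8 is true.
  10. (!y4 || y2) — !y4 is true.
  11. (!y1 || y3 || !y9) — y3 is true.
  12. (y7 || y6 || !y5) — y6 is true.
  13. (!y7 || y3 || y9) — !y7 is true.
  14. (!y6 || y2 || !y9) — !y9 is true.
  15. (y4 || y8 || y6) — y8 is true.
  16. (y1 || y6 || !y4) — y1 is true.
  17. (y1 || !y9) — y1 is true.
  18. (y8 || y6 || !y9) — y8 is true.
  19. (!y2 || y4 || y6) — !y2 is true.
  20. (y2 || y4 || y1) — y1 is true.
  21. (y2 || y7 || !y4) — !y4 is true.
  22. (!y4 || !y1 || !y3) — !y4 is true.

y1=True, y2=False, y3=True, y4=False, y5=True, y6=True, y7=False, y8=True, y9=False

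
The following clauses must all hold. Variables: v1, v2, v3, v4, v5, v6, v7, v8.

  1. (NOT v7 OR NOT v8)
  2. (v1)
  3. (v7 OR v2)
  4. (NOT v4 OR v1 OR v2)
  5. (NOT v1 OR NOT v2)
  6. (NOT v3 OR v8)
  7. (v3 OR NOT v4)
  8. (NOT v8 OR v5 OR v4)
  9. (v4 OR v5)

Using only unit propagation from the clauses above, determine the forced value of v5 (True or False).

True

Unit clause (v1) sets v1 = True.
(NOT v2 OR NOT v1) with v1 = True leaves only NOT v2, so v2 = False.
In (v2 OR v7), v2 is now false; v7 must hold, so v7 = True.
(NOT v8 OR NOT v7) with v7 = True leaves only NOT v8, so v8 = False.
From (v8 OR NOT v3) and v8 = False: v3 = False.
From (NOT v4 OR v3) and v3 = False: v4 = False.
(v5 OR v4): since v4 = False, the clause reduces to (v5). v5 = True.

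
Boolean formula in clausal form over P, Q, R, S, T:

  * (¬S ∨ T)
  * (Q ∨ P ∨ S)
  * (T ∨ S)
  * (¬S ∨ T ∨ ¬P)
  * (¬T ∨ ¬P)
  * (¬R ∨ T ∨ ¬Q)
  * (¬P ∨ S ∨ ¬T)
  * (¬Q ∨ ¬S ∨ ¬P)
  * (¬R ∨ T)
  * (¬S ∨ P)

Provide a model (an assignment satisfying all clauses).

Pure literal: R appears only negated; assign R = False.
Branch on P: take P = False.
  then S is forced to False.
  then Q is forced to True.
  then T is forced to True.

P=F, Q=T, R=F, S=F, T=T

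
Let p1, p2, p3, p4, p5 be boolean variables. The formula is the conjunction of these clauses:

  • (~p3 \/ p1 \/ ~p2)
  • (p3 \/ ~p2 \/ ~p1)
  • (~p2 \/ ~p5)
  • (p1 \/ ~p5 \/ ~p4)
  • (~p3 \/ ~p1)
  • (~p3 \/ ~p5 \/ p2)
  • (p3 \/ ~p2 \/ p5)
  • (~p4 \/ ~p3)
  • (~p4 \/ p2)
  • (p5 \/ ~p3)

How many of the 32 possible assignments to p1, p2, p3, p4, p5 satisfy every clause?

4

Satisfying assignments:
  p1=F p2=F p3=F p4=F p5=F
  p1=F p2=F p3=F p4=F p5=T
  p1=T p2=F p3=F p4=F p5=F
  p1=T p2=F p3=F p4=F p5=T
That's 4 in total.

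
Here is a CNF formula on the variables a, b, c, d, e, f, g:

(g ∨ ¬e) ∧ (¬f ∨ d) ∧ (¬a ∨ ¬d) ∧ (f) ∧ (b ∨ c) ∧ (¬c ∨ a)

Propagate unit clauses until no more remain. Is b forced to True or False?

True

Unit clause (f) sets f = True.
In (d ∨ ¬f), ¬f is now false; d must hold, so d = True.
(¬d ∨ ¬a) with d = True leaves only ¬a, so a = False.
From (a ∨ ¬c) and a = False: c = False.
(b ∨ c) with c = False leaves only b, so b = True.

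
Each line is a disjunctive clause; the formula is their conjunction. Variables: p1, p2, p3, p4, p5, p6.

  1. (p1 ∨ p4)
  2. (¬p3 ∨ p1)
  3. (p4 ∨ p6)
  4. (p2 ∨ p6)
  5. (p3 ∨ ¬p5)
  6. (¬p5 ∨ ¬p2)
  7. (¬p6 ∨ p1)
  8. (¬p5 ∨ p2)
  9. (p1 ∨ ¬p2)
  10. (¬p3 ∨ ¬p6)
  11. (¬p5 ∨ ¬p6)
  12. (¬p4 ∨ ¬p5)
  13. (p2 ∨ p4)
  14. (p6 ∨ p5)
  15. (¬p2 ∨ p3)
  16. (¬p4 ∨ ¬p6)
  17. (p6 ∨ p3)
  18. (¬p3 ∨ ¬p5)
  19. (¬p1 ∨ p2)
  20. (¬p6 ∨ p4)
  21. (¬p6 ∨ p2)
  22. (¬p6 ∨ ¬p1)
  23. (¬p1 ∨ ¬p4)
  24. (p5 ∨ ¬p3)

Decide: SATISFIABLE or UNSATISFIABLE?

UNSATISFIABLE

p6 = True:
  propagation gives p1=True; an empty clause results — contradiction.
p6 = False:
  propagation gives p4=True, p2=True, p5=False; an empty clause results — contradiction.
Every branch closes, so no satisfying assignment exists.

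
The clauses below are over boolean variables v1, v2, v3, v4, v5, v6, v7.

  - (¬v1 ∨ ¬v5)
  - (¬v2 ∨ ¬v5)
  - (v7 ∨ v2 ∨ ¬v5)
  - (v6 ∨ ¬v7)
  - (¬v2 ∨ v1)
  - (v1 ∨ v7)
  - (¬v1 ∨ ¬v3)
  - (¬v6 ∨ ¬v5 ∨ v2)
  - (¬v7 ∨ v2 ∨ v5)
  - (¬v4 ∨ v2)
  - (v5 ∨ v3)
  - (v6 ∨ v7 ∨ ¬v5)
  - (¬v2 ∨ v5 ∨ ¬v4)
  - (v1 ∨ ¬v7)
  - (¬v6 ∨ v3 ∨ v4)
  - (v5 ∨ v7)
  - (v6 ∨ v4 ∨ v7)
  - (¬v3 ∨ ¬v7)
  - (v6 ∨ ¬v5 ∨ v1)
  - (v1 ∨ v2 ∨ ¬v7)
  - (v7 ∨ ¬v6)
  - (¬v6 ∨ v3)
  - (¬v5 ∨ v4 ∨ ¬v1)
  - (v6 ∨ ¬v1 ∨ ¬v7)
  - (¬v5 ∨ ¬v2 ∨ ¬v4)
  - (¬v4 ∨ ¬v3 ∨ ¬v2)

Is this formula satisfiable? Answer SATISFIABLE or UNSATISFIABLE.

UNSATISFIABLE

v5 = True:
  propagation gives v1=False, v2=False, v7=True; an empty clause results — contradiction.
v5 = False:
  propagation gives v3=True, v1=False, v2=False, v7=True; an empty clause results — contradiction.
Every branch closes, so no satisfying assignment exists.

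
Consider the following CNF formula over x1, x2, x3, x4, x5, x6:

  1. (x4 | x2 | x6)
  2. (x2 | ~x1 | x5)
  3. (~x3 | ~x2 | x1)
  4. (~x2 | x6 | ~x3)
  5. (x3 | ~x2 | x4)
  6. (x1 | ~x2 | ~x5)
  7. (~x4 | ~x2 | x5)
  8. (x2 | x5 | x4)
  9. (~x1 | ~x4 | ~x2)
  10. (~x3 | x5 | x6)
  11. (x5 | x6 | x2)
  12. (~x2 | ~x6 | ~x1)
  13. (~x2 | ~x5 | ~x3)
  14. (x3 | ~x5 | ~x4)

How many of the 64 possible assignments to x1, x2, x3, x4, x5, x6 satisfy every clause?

10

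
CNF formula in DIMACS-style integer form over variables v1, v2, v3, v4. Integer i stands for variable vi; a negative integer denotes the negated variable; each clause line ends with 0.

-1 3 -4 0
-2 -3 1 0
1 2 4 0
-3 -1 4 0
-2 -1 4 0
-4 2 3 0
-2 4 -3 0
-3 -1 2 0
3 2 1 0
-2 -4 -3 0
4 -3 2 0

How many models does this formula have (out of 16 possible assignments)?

Satisfying assignments:
  v1=0 v2=0 v3=1 v4=1
  v1=0 v2=1 v3=0 v4=0
  v1=0 v2=1 v3=0 v4=1
  v1=1 v2=0 v3=0 v4=0
That's 4 in total.

4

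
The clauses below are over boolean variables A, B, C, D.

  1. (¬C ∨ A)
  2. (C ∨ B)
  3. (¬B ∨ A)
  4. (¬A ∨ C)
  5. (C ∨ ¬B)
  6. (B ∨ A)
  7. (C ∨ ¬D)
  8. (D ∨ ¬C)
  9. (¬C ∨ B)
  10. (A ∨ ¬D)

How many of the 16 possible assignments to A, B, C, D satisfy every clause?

1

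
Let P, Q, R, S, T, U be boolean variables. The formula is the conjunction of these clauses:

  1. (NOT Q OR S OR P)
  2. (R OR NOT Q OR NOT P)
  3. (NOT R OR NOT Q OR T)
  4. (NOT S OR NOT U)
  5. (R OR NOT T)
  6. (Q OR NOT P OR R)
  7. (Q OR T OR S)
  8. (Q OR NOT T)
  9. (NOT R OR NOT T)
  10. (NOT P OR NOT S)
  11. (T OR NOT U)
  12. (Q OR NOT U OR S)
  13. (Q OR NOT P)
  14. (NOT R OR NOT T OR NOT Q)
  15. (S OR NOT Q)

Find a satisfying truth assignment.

P = False, Q = False, R = False, S = True, T = False, U = False

Check each clause:
  1. (P OR S OR NOT Q) — S is true.
  2. (NOT P OR NOT Q OR R) — NOT P is true.
  3. (T OR NOT R OR NOT Q) — NOT R is true.
  4. (NOT U OR NOT S) — NOT U is true.
  5. (R OR NOT T) — NOT T is true.
  6. (NOT P OR R OR Q) — NOT P is true.
  7. (Q OR T OR S) — S is true.
  8. (Q OR NOT T) — NOT T is true.
  9. (NOT R OR NOT T) — NOT T is true.
  10. (NOT S OR NOT P) — NOT P is true.
  11. (NOT U OR T) — NOT U is true.
  12. (Q OR NOT U OR S) — NOT U is true.
  13. (Q OR NOT P) — NOT P is true.
  14. (NOT T OR NOT R OR NOT Q) — NOT T is true.
  15. (S OR NOT Q) — S is true.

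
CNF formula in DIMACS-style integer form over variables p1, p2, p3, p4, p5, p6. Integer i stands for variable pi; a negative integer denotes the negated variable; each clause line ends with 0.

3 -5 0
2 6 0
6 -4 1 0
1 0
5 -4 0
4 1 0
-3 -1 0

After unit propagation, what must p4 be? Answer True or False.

False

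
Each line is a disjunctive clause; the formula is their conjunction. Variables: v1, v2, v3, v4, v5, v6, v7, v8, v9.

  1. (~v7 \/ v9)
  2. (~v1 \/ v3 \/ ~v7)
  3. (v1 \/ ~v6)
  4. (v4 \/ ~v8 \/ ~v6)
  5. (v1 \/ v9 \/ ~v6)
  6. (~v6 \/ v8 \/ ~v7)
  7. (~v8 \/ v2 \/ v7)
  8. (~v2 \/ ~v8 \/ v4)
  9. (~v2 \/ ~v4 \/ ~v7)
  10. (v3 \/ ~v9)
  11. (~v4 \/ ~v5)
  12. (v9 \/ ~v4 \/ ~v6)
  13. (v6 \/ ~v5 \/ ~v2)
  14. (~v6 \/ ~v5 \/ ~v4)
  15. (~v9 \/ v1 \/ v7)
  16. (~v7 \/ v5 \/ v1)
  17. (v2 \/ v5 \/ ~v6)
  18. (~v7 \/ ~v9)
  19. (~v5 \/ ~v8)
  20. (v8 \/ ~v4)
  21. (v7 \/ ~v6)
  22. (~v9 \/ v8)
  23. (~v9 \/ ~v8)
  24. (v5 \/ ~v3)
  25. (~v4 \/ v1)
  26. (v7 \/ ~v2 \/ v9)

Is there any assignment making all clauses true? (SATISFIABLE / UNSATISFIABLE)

SATISFIABLE

Try v1 = False.
  then v6 is forced to False.
  then v4 is forced to False.
For the remaining variables, v2 = False, v3 = True, v5 = True, v7 = False, v8 = False, v9 = False works.
Every clause has at least one true literal under this assignment.
So v1=F, v2=F, v3=T, v4=F, v5=T, v6=F, v7=F, v8=F, v9=F is a satisfying assignment.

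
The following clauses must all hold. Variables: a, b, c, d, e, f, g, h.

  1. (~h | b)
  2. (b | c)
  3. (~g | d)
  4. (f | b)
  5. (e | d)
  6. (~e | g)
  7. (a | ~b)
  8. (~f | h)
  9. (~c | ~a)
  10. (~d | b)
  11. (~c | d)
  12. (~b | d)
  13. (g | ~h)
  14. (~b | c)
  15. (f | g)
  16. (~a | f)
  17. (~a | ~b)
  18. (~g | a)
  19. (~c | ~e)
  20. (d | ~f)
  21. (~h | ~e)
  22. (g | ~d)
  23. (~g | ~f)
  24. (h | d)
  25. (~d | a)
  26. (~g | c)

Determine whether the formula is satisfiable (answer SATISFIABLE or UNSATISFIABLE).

UNSATISFIABLE

d = True:
  propagation gives b=True, a=True; an empty clause results — contradiction.
d = False:
  propagation gives g=False, e=True; an empty clause results — contradiction.
Every branch closes, so no satisfying assignment exists.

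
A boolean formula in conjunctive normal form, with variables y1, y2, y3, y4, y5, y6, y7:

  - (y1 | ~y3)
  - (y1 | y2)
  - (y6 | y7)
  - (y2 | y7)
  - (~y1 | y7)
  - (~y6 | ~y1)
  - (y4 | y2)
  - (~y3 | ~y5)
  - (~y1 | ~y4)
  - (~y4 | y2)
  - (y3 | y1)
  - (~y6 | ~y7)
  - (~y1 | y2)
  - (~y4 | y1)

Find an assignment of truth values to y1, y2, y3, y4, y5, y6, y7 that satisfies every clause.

y2 occurs only positively in the remaining clauses — set y2 = True.
y5 occurs only negated in the remaining clauses — set y5 = False.
Try y1 = True.
  then y7 is forced to True.
  then y6 is forced to False.
  then y4 is forced to False.
y3 is now unconstrained; take y3 = False.
Every clause has at least one true literal under this assignment.

y1=1, y2=1, y3=0, y4=0, y5=0, y6=0, y7=1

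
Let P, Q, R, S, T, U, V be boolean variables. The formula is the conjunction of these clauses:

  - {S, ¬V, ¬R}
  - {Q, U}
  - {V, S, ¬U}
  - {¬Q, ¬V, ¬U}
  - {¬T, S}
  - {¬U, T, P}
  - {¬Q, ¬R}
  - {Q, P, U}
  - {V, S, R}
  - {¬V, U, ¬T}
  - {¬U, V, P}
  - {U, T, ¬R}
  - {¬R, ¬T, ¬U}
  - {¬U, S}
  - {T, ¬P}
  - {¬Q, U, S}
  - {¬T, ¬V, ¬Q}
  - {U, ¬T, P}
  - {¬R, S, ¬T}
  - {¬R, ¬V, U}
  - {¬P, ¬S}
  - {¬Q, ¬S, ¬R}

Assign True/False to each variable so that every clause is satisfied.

P=F  Q=T  R=F  S=T  T=F  U=F  V=F

Set P = False and propagate.
The remaining clauses are satisfied by Q = True, R = False, S = True, T = False, U = False, V = False.
Every clause has at least one true literal under this assignment.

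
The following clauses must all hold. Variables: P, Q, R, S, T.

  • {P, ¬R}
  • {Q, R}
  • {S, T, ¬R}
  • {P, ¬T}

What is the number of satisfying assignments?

Case analysis on R and P:
  R=T, P=T: Q free; 3 ways for (S,T) × 2^1 = 6.
  R=T, P=F: a clause becomes empty — 0.
  R=F, P=T: remaining (Q,S,T) ∈ {(T,F,F); (T,F,T); (T,T,F); (T,T,T)} — 4.
  R=F, P=F: remaining (Q,S,T) ∈ {(T,F,F); (T,T,F)} — 2.
Total: 6 + 0 + 4 + 2 = 12.

12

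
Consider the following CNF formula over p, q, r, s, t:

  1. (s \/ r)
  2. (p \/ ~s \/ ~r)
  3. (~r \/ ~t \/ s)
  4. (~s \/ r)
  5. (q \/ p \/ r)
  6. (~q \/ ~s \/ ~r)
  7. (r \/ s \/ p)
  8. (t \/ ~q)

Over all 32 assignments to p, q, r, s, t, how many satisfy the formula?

4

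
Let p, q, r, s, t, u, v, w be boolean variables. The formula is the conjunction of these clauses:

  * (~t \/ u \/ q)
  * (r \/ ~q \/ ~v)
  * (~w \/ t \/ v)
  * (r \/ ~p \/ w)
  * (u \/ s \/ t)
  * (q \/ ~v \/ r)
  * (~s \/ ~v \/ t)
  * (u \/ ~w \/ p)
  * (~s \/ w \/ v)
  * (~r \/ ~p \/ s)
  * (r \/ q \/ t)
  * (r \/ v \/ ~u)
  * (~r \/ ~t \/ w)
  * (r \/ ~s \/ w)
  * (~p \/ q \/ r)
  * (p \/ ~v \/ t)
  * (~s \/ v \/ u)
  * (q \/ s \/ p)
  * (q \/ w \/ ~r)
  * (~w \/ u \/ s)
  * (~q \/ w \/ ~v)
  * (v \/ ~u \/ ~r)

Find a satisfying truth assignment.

p=T  q=F  r=T  s=T  t=T  u=T  v=T  w=T

Set p = True and propagate.
The remaining clauses are satisfied by q = False, r = True, s = True, t = True, u = True, v = True, w = True.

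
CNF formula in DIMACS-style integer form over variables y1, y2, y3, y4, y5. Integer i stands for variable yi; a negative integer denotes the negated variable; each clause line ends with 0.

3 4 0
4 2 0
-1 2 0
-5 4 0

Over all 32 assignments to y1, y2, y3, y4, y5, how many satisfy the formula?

14

Split on y4, then y2.
  y4=1, y2=1: y1, y3, y5 free → 2^3 = 8.
  y4=1, y2=0: remaining (y1,y3,y5) ∈ {(0,0,0); (0,0,1); (0,1,0); (0,1,1)} — 4.
  y4=0, y2=1: remaining (y1,y3,y5) ∈ {(0,1,0); (1,1,0)} — 2.
  y4=0, y2=0: a clause becomes empty — 0.
Total: 8 + 4 + 2 + 0 = 14.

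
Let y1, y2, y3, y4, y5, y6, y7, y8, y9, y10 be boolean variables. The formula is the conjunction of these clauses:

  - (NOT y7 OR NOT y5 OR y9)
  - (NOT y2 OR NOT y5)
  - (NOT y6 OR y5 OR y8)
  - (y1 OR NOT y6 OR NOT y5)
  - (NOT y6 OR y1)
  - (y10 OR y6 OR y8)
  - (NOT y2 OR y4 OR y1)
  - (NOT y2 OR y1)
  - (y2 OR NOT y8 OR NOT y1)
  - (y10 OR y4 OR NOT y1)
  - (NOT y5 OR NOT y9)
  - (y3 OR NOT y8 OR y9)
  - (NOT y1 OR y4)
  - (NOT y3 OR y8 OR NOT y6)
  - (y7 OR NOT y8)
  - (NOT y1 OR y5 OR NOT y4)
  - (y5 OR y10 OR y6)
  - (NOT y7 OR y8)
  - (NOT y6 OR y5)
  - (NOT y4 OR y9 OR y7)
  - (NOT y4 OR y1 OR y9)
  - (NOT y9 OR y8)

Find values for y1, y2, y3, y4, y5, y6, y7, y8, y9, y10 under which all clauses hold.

y1 = 0, y2 = 0, y3 = 1, y4 = 1, y5 = 0, y6 = 0, y7 = 1, y8 = 1, y9 = 1, y10 = 1

Check each clause:
  1. (NOT y5 OR NOT y7 OR y9) — NOT y5 is true.
  2. (NOT y5 OR NOT y2) — NOT y5 is true.
  3. (y8 OR NOT y6 OR y5) — y8 is true.
  4. (y1 OR NOT y6 OR NOT y5) — NOT y6 is true.
  5. (y1 OR NOT y6) — NOT y6 is true.
  6. (y10 OR y6 OR y8) — y8 is true.
  7. (y4 OR NOT y2 OR y1) — y4 is true.
  8. (NOT y2 OR y1) — NOT y2 is true.
  9. (NOT y8 OR NOT y1 OR y2) — NOT y1 is true.
  10. (y4 OR NOT y1 OR y10) — y10 is true.
  11. (NOT y5 OR NOT y9) — NOT y5 is true.
  12. (NOT y8 OR y9 OR y3) — y9 is true.
  13. (NOT y1 OR y4) — y4 is true.
  14. (y8 OR NOT y6 OR NOT y3) — y8 is true.
  15. (NOT y8 OR y7) — y7 is true.
  16. (NOT y1 OR NOT y4 OR y5) — NOT y1 is true.
  17. (y10 OR y5 OR y6) — y10 is true.
  18. (NOT y7 OR y8) — y8 is true.
  19. (y5 OR NOT y6) — NOT y6 is true.
  20. (y9 OR y7 OR NOT y4) — y9 is true.
  21. (NOT y4 OR y9 OR y1) — y9 is true.
  22. (NOT y9 OR y8) — y8 is true.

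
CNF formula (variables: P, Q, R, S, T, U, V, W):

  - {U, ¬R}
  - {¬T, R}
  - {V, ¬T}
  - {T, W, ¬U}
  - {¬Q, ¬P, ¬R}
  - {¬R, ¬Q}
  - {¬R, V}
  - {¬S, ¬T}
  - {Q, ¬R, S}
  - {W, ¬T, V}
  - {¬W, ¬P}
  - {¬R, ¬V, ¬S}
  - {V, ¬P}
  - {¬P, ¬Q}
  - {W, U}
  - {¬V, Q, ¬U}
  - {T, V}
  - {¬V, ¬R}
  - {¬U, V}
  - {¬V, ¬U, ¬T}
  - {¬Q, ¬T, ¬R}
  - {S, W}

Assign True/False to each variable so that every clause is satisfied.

P = F, Q = T, R = F, S = T, T = F, U = T, V = T, W = T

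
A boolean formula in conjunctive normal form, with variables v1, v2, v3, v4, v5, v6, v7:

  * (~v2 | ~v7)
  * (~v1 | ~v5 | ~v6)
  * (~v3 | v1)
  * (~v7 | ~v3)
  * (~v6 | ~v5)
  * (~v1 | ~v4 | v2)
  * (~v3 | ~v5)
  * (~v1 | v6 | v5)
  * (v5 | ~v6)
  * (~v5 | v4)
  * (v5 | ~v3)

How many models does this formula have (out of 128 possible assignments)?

Case analysis on v5 and v1:
  v5=T, v1=T: remaining (v2,v3,v4,v6,v7) ∈ {(T,F,T,F,F)} — 1.
  v5=T, v1=F: remaining (v2,v3,v4,v6,v7) ∈ {(F,F,T,F,F); (F,F,T,F,T); (T,F,T,F,F)} — 3.
  v5=F, v1=T: a clause becomes empty — 0.
  v5=F, v1=F: v4 free; 3 ways for (v2,v3,v6,v7) × 2^1 = 6.
Total: 1 + 3 + 0 + 6 = 10.

10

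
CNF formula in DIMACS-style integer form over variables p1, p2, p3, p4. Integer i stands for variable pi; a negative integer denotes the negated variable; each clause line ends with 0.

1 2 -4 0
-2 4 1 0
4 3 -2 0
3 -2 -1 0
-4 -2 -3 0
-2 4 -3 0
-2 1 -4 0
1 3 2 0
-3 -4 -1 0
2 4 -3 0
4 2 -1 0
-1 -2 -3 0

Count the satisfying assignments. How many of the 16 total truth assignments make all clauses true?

Satisfying assignments:
  p1=T p2=F p3=F p4=T
Count: 1.

1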